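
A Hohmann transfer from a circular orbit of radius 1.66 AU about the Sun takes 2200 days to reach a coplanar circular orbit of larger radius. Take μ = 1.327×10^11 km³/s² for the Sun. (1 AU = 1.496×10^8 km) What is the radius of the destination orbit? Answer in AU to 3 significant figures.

In km: r₁ = 1.66 × 1.496×10^8 = 2.48336×10^8 km.
Transfer time t = 2200 days = 1.9008×10^8 s, and t = π√(a_t³/μ).
So a_t = (μ t²/π²)^(1/3) = (1.327×10^11 × (1.9008×10^8)² / π²)^(1/3) = 7.8611×10^8 km.
Since a_t = (r₁ + r₂)/2, r₂ = 2a_t − r₁ = 2×7.8611×10^8 − 2.48336×10^8 = 1.323884×10^9 km.
In AU: r₂ = 1.323884×10^9 / 1.496×10^8 = 8.85 AU.

r₂ = 8.85 AU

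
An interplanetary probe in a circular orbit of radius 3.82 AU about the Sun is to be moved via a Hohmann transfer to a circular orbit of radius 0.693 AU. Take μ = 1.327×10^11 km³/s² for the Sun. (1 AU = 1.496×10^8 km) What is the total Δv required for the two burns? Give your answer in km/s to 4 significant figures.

Δv = 17.57 km/s

In km: r₁ = 3.82 × 1.496×10^8 = 5.71472×10^8 km; r₂ = 0.693 × 1.496×10^8 = 1.036728×10^8 km.
Transfer-ellipse semi-major axis a_t = (r₁ + r₂)/2 = (5.71472×10^8 + 1.036728×10^8)/2 = 3.375724×10^8 km.
At r₁ the circular-orbit speed is v₁ = √(μ/r₁) = 15.23835 km/s.
Transfer-orbit speed at r₁ (vis-viva equation): v_a = √[μ(2/r₁ − 1/a_t)] = 8.444753 km/s.
First burn Δv₁ = |v_a − v₁| = 6.7936 km/s.
At r₂, v₂ = √(μ/r₂) = 35.777 km/s.
Transfer-orbit speed at r₂: v_p = √[μ(2/r₂ − 1/a_t)] = 46.550 km/s.
Second burn Δv₂ = |v₂ − v_p| = 10.773 km/s.
Δv = Δv₁ + Δv₂ = 6.7936 + 10.773 = 17.57 km/s.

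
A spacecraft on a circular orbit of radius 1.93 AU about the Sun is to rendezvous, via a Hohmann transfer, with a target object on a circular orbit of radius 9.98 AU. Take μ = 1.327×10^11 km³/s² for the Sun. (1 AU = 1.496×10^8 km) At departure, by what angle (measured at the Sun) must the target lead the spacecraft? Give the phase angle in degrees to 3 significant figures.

φ = 97.0°

In km: r₁ = 1.93 × 1.496×10^8 = 2.88728×10^8 km; r₂ = 9.98 × 1.496×10^8 = 1.493008×10^9 km.
Semi-major axis of the transfer orbit: a_t = (2.88728×10^8 + 1.493008×10^9)/2 = 8.90868×10^8 km.
The half-period of the transfer ellipse is t = π√(a_t³/μ) = 2.293×10^8 s.
The target's mean motion on its circular orbit is ω₂ = √(μ/r₂³) = 6.315×10^-9 rad/s.
Angle swept by the target during transfer: ω₂·t = 1.44803 rad = 82.97°.
Arrival is 180° from departure on the ellipse, so φ = 180° − 82.97° = 97.0°.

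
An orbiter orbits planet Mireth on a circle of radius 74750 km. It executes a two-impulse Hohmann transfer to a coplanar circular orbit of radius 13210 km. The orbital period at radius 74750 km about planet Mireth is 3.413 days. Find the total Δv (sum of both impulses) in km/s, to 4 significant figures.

Δv = 1.870 km/s

From Kepler's third law T² = 4π²r³/μ at r = 74750 km, T = 3.413 days = 3.413 × 86400 s = 2.948832×10^5 s: μ = 4π²r³/T² = 1.89624×10^5 km³/s².
The Hohmann ellipse has a_t = (r₁ + r₂)/2 = 43980 km.
At r₁ the circular-orbit speed is v₁ = √(μ/r₁) = 1.59273 km/s.
Transfer-orbit speed at r₁ (vis-viva equation): v_a = √[μ(2/r₁ − 1/a_t)] = 0.872901 km/s.
First burn Δv₁ = |v_a − v₁| = 0.71983 km/s.
At r₂, v₂ = √(μ/r₂) = 3.788744 km/s.
Transfer-orbit speed at r₂: v_p = √[μ(2/r₂ − 1/a_t)] = 4.939389 km/s.
Second burn Δv₂ = |v₂ − v_p| = 1.1506 km/s.
Δv = Δv₁ + Δv₂ = 0.71983 + 1.1506 = 1.870 km/s.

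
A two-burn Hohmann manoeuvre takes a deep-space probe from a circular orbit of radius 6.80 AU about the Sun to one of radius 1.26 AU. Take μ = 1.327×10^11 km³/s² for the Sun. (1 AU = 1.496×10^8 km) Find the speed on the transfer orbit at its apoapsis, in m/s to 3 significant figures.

In km: r₁ = 6.80 × 1.496×10^8 = 1.01728×10^9 km; r₂ = 1.26 × 1.496×10^8 = 1.88496×10^8 km.
Transfer-ellipse semi-major axis a_t = (r₁ + r₂)/2 = (1.01728×10^9 + 1.88496×10^8)/2 = 6.02888×10^8 km.
At apoapsis, r = 1.01728×10^9 km.
From the vis-viva equation, v = √[μ(2/r − 1/a_t)] = 6.386 km/s.

v = 6390 m/s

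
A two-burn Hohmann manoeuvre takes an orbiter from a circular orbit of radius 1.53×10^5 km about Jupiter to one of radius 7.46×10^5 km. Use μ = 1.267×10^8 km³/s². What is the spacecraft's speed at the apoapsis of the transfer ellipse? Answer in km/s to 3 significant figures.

v = 7.60 km/s

Semi-major axis of the transfer orbit: a_t = (1.530×10^5 + 7.460×10^5)/2 = 4.495×10^5 km.
The apoapsis of the transfer ellipse is at r = 7.460×10^5 km.
From the vis-viva equation, v = √[μ(2/r − 1/a_t)] = 7.603 km/s.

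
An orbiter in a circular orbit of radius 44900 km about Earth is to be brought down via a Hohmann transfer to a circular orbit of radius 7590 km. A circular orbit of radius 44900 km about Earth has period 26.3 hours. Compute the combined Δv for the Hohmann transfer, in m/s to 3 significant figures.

From Kepler's third law T² = 4π²r³/μ at r = 44900 km, T = 26.3 hours = 26.3 × 3600 s = 94680 s: μ = 4π²r³/T² = 3.98641×10^5 km³/s².
Semi-major axis of the transfer orbit: a_t = (44900 + 7590)/2 = 26245 km.
At r₁ the circular-orbit speed is v₁ = √(μ/r₁) = 2.9797 km/s.
On the transfer ellipse at r₁, vis-viva equation gives v_a = √[μ(2/r₁ − 1/a_t)] = 1.6024 km/s.
First burn Δv₁ = |v_a − v₁| = 1.377 km/s.
At r₂, v₂ = √(μ/r₂) = 7.247 km/s.
Transfer-orbit speed at r₂: v_p = √[μ(2/r₂ − 1/a_t)] = 9.479 km/s.
Second burn Δv₂ = |v₂ − v_p| = 2.232 km/s.
Δv = Δv₁ + Δv₂ = 1.377 + 2.232 = 3.609 km/s.

Δv = 3610 m/s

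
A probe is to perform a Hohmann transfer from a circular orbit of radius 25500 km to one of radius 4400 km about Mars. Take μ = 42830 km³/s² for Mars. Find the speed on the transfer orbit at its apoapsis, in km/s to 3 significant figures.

v = 0.703 km/s

The Hohmann ellipse has a_t = (r₁ + r₂)/2 = 14950 km.
The apoapsis of the transfer ellipse is at r = 25500 km.
From the vis-viva equation, v = √[μ(2/r − 1/a_t)] = 0.7031 km/s.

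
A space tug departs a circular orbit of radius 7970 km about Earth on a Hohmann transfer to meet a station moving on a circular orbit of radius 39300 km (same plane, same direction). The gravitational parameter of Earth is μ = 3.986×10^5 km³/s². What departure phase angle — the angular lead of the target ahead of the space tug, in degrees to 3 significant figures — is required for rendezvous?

Transfer-ellipse semi-major axis a_t = (r₁ + r₂)/2 = (7970 + 39300)/2 = 23635 km.
Transfer time t = π√(a_t³/μ) = 18080.7 s.
The target's mean motion on its circular orbit is ω₂ = √(μ/r₂³) = 8.10363×10^-5 rad/s.
Angle swept by the target during transfer: ω₂·t = 1.46519 rad = 83.949°.
The space tug traverses 180° on the transfer ellipse, so the target must lead by 180° − 83.949° = 96.1°.

φ = 96.1°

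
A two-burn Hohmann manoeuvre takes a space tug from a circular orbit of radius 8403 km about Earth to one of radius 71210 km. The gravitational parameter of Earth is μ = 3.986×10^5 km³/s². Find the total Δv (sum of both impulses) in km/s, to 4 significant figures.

Δv = 3.603 km/s

Semi-major axis of the transfer orbit: a_t = (8403 + 71210)/2 = 39806.5 km.
At r₁ the circular-orbit speed is v₁ = √(μ/r₁) = 6.88734 km/s.
On the transfer ellipse at r₁, vis-viva equation gives v_p = √[μ(2/r₁ − 1/a_t)] = 9.21181 km/s.
First burn Δv₁ = |v_p − v₁| = 2.324 km/s.
Circular speed at r₂: v₂ = √(μ/r₂) = 2.366 km/s.
Transfer-orbit speed at r₂: v_a = √[μ(2/r₂ − 1/a_t)] = 1.087 km/s.
Second burn Δv₂ = |v₂ − v_a| = 1.279 km/s.
Δv = Δv₁ + Δv₂ = 2.324 + 1.279 = 3.603 km/s.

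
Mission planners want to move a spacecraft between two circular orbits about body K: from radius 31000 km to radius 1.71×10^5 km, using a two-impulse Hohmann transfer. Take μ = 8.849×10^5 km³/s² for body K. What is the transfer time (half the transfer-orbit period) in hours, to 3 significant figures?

Semi-major axis of the transfer orbit: a_t = (31000 + 1.710×10^5)/2 = 1.010×10^5 km.
Transfer time t = π√(a_t³/μ) = π√((1.010×10^5)³ / 8.849×10^5) = 1.072×10^5 s.
Converting: 1.072×10^5 s ÷ 3600 s/hour = 29.8 hours.

t = 29.8 hours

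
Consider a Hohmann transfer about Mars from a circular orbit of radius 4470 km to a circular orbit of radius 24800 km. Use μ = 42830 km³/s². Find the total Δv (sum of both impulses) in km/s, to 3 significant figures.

Δv = 1.52 km/s

The Hohmann ellipse has a_t = (r₁ + r₂)/2 = 14635 km.
At r₁ the circular-orbit speed is v₁ = √(μ/r₁) = 3.0954 km/s.
Transfer-orbit speed at r₁ (vis-viva): v_p = √[μ(2/r₁ − 1/a_t)] = 4.0295 km/s.
First burn Δv₁ = |v_p − v₁| = 0.9341 km/s.
Circular speed at r₂: v₂ = √(μ/r₂) = 1.3142 km/s.
Transfer-orbit speed at r₂: v_a = √[μ(2/r₂ − 1/a_t)] = 0.72628 km/s.
Second burn Δv₂ = |v₂ − v_a| = 0.5879 km/s.
Total Δv = Δv₁ + Δv₂ = 1.522 km/s.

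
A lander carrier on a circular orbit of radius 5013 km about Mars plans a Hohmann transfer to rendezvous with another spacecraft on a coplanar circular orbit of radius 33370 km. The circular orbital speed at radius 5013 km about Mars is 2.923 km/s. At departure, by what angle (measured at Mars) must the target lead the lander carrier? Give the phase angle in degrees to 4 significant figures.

From the circular-orbit relation v² = μ/r at r = 5013 km: μ = v²r = (2.923)² × 5013 = 42830.7 km³/s².
The Hohmann ellipse has a_t = (r₁ + r₂)/2 = 19191.5 km.
Transfer time t = π√(a_t³/μ) = 40360 s.
The target's mean motion on its circular orbit is ω₂ = √(μ/r₂³) = 3.395×10^-5 rad/s.
Angle swept by the target during transfer: ω₂·t = 1.3702 rad = 78.51°.
The lander carrier traverses 180° on the transfer ellipse, so the target must lead by 180° − 78.51° = 101.5°.

φ = 101.5°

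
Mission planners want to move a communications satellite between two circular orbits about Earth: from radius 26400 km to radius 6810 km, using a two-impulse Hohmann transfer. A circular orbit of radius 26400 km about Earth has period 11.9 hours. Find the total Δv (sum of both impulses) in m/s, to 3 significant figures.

From Kepler's third law T² = 4π²r³/μ at r = 26400 km, T = 11.9 hours = 11.9 × 3600 s = 42840 s: μ = 4π²r³/T² = 3.95797×10^5 km³/s².
Transfer-ellipse semi-major axis a_t = (r₁ + r₂)/2 = (26400 + 6810)/2 = 16605 km.
Circular speed at r₁: v₁ = √(μ/r₁) = √(3.95797×10^5/26400) = 3.872 km/s.
Transfer-orbit speed at r₁ (v² = μ(2/r − 1/a)): v_a = √[μ(2/r₁ − 1/a_t)] = 2.480 km/s.
First burn Δv₁ = |v_a − v₁| = 1.392 km/s.
Circular speed at r₂: v₂ = √(μ/r₂) = 7.624 km/s.
Transfer-orbit speed at r₂: v_p = √[μ(2/r₂ − 1/a_t)] = 9.613 km/s.
Second burn Δv₂ = |v₂ − v_p| = 1.989 km/s.
Δv = Δv₁ + Δv₂ = 1.392 + 1.989 = 3.381 km/s.

Δv = 3380 m/s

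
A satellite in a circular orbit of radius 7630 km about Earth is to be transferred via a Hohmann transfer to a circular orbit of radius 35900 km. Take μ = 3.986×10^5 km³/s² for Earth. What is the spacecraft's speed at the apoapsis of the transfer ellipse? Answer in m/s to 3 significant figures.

Semi-major axis of the transfer orbit: a_t = (7630 + 35900)/2 = 21765 km.
The apoapsis of the transfer ellipse is at r = 35900 km.
Vis-viva: v = √[μ(2/r − 1/a_t)] = √[3.986×10^5 × (2/35900 − 1/21765)] = 1.973 km/s.

v = 1970 m/s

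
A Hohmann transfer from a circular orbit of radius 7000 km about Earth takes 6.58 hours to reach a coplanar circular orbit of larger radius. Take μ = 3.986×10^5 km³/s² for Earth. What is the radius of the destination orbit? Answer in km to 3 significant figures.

Transfer time t = 6.58 hours = 23688 s, and t = π√(a_t³/μ).
So a_t = (μ t²/π²)^(1/3) = (3.986×10^5 × (23688)² / π²)^(1/3) = 28299 km.
Since a_t = (r₁ + r₂)/2, r₂ = 2a_t − r₁ = 2×28299 − 7000 = 49598 km.

r₂ = 49600 km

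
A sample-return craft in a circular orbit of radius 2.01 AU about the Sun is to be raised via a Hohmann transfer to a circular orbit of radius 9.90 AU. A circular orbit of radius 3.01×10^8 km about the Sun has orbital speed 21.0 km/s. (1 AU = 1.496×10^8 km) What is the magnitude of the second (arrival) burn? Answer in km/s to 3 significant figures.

Δv₂ = 3.97 km/s

From the circular-orbit relation v² = μ/r at r = 3.01×10^8 km: μ = v²r = (21.0)² × 3.01×10^8 = 1.32741×10^11 km³/s².
In km: r₁ = 2.01 × 1.496×10^8 = 3.00696×10^8 km; r₂ = 9.90 × 1.496×10^8 = 1.48104×10^9 km.
Transfer-ellipse semi-major axis a_t = (r₁ + r₂)/2 = (3.00696×10^8 + 1.48104×10^9)/2 = 8.90868×10^8 km.
Circular speed at r = 1.48104×10^9 km: v_c = √(μ/r) = 9.467 km/s.
Vis-viva on the transfer ellipse at r = 1.48104×10^9 km gives v_t = √[μ(2/r − 1/a_t)] = 5.500 km/s.
Δv₂ = |v_t − v_c| = |5.500 − 9.467| = 3.967 km/s.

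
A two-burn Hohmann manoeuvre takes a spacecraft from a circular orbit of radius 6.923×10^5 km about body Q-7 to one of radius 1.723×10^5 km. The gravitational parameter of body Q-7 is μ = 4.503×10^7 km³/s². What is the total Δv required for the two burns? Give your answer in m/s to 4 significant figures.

Δv = 7265 m/s

Semi-major axis of the transfer orbit: a_t = (6.923×10^5 + 1.723×10^5)/2 = 4.323×10^5 km.
Circular speed at r₁: v₁ = √(μ/r₁) = √(4.503×10^7/6.923×10^5) = 8.065 km/s.
On the transfer ellipse at r₁, vis-viva equation gives v_a = √[μ(2/r₁ − 1/a_t)] = 5.092 km/s.
First burn Δv₁ = |v_a − v₁| = 2.973 km/s.
At r₂, v₂ = √(μ/r₂) = 16.166 km/s.
Transfer-orbit speed at r₂: v_p = √[μ(2/r₂ − 1/a_t)] = 20.458 km/s.
Second burn Δv₂ = |v₂ − v_p| = 4.292 km/s.
Total Δv = Δv₁ + Δv₂ = 7.265 km/s.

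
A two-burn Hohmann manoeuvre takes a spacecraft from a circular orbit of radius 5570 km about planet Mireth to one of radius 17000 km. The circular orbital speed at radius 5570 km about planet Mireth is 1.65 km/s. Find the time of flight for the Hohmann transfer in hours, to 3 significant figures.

t = 8.50 hours

From the circular-orbit relation v² = μ/r at r = 5570 km: μ = v²r = (1.65)² × 5570 = 15164.3 km³/s².
Semi-major axis of the transfer orbit: a_t = (5570 + 17000)/2 = 11285 km.
Half the transfer-orbit period gives t = π√(a_t³/μ) = 30584 s.
Converting: 30584 s ÷ 3600 s/hour = 8.50 hours.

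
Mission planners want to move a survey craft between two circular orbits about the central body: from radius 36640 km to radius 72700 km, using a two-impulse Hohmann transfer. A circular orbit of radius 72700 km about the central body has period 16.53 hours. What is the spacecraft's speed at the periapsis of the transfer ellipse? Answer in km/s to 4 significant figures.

v = 12.47 km/s

From Kepler's third law T² = 4π²r³/μ at r = 72700 km, T = 16.53 hours = 16.53 × 3600 s = 59508 s: μ = 4π²r³/T² = 4.28363×10^6 km³/s².
The Hohmann ellipse has a_t = (r₁ + r₂)/2 = 54670 km.
At periapsis, r = 36640 km.
From the vis-viva equation, v = √[μ(2/r − 1/a_t)] = 12.47 km/s.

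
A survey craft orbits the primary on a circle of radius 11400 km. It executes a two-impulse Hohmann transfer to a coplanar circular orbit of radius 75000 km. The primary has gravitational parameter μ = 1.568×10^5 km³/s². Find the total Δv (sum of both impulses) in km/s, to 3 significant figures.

Δv = 1.88 km/s

The Hohmann ellipse has a_t = (r₁ + r₂)/2 = 43200 km.
At r₁ the circular-orbit speed is v₁ = √(μ/r₁) = 3.709 km/s.
Transfer-orbit speed at r₁ (vis-viva): v_p = √[μ(2/r₁ − 1/a_t)] = 4.887 km/s.
First burn Δv₁ = |v_p − v₁| = 1.178 km/s.
At r₂, v₂ = √(μ/r₂) = 1.4459 km/s.
Transfer-orbit speed at r₂: v_a = √[μ(2/r₂ − 1/a_t)] = 0.74277 km/s.
Second burn Δv₂ = |v₂ − v_a| = 0.7031 km/s.
Δv = Δv₁ + Δv₂ = 1.178 + 0.7031 = 1.881 km/s.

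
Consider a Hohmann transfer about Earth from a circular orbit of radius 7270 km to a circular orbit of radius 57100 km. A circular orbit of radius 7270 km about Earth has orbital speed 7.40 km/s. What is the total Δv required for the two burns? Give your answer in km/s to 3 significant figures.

From the circular-orbit relation v² = μ/r at r = 7270 km: μ = v²r = (7.40)² × 7270 = 3.98105×10^5 km³/s².
The Hohmann ellipse has a_t = (r₁ + r₂)/2 = 32185 km.
Circular speed at r₁: v₁ = √(μ/r₁) = √(3.98105×10^5/7270) = 7.4000 km/s.
Transfer-orbit speed at r₁ (v² = μ(2/r − 1/a)): v_p = √[μ(2/r₁ − 1/a_t)] = 9.8565 km/s.
First burn Δv₁ = |v_p − v₁| = 2.4565 km/s.
Circular speed at r₂: v₂ = √(μ/r₂) = 2.64047 km/s.
Transfer-orbit speed at r₂: v_a = √[μ(2/r₂ − 1/a_t)] = 1.25494 km/s.
Second burn Δv₂ = |v₂ − v_a| = 1.3855 km/s.
Total Δv = Δv₁ + Δv₂ = 3.842 km/s.

Δv = 3.84 km/s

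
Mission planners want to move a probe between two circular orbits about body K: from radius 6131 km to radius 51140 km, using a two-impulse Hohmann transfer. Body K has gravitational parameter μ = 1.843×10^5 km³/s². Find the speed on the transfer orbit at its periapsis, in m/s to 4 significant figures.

Transfer-ellipse semi-major axis a_t = (r₁ + r₂)/2 = (6131 + 51140)/2 = 28635.5 km.
At periapsis, r = 6131 km.
From the vis-viva equation, v = √[μ(2/r − 1/a_t)] = 7.327 km/s.

v = 7327 m/s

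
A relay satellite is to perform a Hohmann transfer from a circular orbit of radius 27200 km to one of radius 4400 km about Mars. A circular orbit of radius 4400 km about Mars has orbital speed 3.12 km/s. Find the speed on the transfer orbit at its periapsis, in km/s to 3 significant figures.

v = 4.09 km/s

From the circular-orbit relation v² = μ/r at r = 4400 km: μ = v²r = (3.12)² × 4400 = 42831.4 km³/s².
Transfer-ellipse semi-major axis a_t = (r₁ + r₂)/2 = (27200 + 4400)/2 = 15800 km.
At periapsis, r = 4400 km.
From the vis-viva equation, v = √[μ(2/r − 1/a_t)] = 4.094 km/s.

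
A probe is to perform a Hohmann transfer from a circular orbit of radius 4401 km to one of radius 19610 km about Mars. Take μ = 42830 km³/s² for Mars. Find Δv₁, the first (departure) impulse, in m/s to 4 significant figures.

Δv₁ = 867.4 m/s

The Hohmann ellipse has a_t = (r₁ + r₂)/2 = 12005.5 km.
On the circular orbit at r = 4401 km, v_c = √(μ/r) = 3.1196 km/s.
Vis-viva on the transfer ellipse at r = 4401 km gives v_t = √[μ(2/r − 1/a_t)] = 3.9870 km/s.
Δv₁ = |v_t − v_c| = |3.9870 − 3.1196| = 0.8674 km/s.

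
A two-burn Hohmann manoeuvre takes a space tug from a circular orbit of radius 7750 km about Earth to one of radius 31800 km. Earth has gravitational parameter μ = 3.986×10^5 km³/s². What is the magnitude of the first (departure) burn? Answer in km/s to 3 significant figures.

The Hohmann ellipse has a_t = (r₁ + r₂)/2 = 19775 km.
Circular speed at r = 7750 km: v_c = √(μ/r) = 7.1716 km/s.
Vis-viva on the transfer ellipse at r = 7750 km gives v_t = √[μ(2/r − 1/a_t)] = 9.0944 km/s.
Δv₁ = |v_t − v_c| = |9.0944 − 7.1716| = 1.923 km/s.

Δv₁ = 1.92 km/s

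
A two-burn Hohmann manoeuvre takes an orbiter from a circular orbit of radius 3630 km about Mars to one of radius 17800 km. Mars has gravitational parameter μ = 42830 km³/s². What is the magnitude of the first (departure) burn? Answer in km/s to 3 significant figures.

Semi-major axis of the transfer orbit: a_t = (3630 + 17800)/2 = 10715 km.
On the circular orbit at r = 3630 km, v_c = √(μ/r) = 3.4350 km/s.
Vis-viva on the transfer ellipse at r = 3630 km gives v_t = √[μ(2/r − 1/a_t)] = 4.4273 km/s.
Δv₁ = |v_t − v_c| = |4.4273 − 3.4350| = 0.9923 km/s.

Δv₁ = 0.992 km/s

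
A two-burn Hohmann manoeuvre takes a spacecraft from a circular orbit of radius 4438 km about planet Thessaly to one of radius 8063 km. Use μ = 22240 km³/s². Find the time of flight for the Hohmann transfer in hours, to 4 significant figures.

Semi-major axis of the transfer orbit: a_t = (4438 + 8063)/2 = 6250.5 km.
Transfer time t = π√(a_t³/μ) = π√((6250.5)³ / 22240) = 10410 s.
Converting: 10410 s ÷ 3600 s/hour = 2.892 hours.

t = 2.892 hours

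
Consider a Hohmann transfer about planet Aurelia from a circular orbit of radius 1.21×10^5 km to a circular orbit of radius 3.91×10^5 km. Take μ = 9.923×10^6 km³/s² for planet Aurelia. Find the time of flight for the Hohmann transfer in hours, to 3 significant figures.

t = 35.9 hours

Transfer-ellipse semi-major axis a_t = (r₁ + r₂)/2 = (1.210×10^5 + 3.910×10^5)/2 = 2.560×10^5 km.
Transfer time t = π√(a_t³/μ) = π√((2.560×10^5)³ / 9.923×10^6) = 1.292×10^5 s.
Converting: 1.292×10^5 s ÷ 3600 s/hour = 35.9 hours.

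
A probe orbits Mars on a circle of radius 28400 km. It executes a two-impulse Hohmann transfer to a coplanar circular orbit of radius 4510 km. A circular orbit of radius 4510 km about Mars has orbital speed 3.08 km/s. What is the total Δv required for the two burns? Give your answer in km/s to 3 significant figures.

Δv = 1.55 km/s

From the circular-orbit relation v² = μ/r at r = 4510 km: μ = v²r = (3.08)² × 4510 = 42783.7 km³/s².
The Hohmann ellipse has a_t = (r₁ + r₂)/2 = 16455 km.
Circular speed at r₁: v₁ = √(μ/r₁) = √(42783.7/28400) = 1.2274 km/s.
On the transfer ellipse at r₁, vis-viva equation gives v_a = √[μ(2/r₁ − 1/a_t)] = 0.64257 km/s.
First burn Δv₁ = |v_a − v₁| = 0.5848 km/s.
Circular speed at r₂: v₂ = √(μ/r₂) = 3.0800 km/s.
Transfer-orbit speed at r₂: v_p = √[μ(2/r₂ − 1/a_t)] = 4.0463 km/s.
Second burn Δv₂ = |v₂ − v_p| = 0.9663 km/s.
Total Δv = Δv₁ + Δv₂ = 1.551 km/s.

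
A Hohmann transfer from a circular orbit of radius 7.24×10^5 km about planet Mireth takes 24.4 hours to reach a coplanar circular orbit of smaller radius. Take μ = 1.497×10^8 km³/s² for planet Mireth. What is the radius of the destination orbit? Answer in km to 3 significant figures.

r₂ = 2.54×10^5 km

Transfer time t = 24.4 hours = 87840 s, and t = π√(a_t³/μ).
So a_t = (μ t²/π²)^(1/3) = (1.497×10^8 × (87840)² / π²)^(1/3) = 4.8914×10^5 km.
Since a_t = (r₁ + r₂)/2, r₂ = 2a_t − r₁ = 2×4.8914×10^5 − 7.240×10^5 = 2.5428×10^5 km.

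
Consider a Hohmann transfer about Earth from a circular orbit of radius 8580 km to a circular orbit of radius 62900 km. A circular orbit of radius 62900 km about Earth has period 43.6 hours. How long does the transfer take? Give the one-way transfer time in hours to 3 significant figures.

t = 9.34 hours

From Kepler's third law T² = 4π²r³/μ at r = 62900 km, T = 43.6 hours = 43.6 × 3600 s = 1.5696×10^5 s: μ = 4π²r³/T² = 3.98780×10^5 km³/s².
The Hohmann ellipse has a_t = (r₁ + r₂)/2 = 35740 km.
By Kepler's third law the transfer-orbit period is T = 2π√(a_t³/μ), so t = T/2 = 33610 s.
Converting: 33610 s ÷ 3600 s/hour = 9.34 hours.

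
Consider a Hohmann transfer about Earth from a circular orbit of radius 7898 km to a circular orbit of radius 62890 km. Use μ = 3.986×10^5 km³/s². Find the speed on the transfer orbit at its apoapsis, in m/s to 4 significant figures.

The Hohmann ellipse has a_t = (r₁ + r₂)/2 = 35394 km.
The apoapsis of the transfer ellipse is at r = 62890 km.
Vis-viva: v = √[μ(2/r − 1/a_t)] = √[3.986×10^5 × (2/62890 − 1/35394)] = 1.189 km/s.

v = 1189 m/s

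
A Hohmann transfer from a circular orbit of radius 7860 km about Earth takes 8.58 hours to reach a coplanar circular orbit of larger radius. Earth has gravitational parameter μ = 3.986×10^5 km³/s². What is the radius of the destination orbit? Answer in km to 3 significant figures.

r₂ = 59700 km

Transfer time t = 8.58 hours = 30888 s, and t = π√(a_t³/μ).
So a_t = (μ t²/π²)^(1/3) = (3.986×10^5 × (30888)² / π²)^(1/3) = 33776 km.
Since a_t = (r₁ + r₂)/2, r₂ = 2a_t − r₁ = 2×33776 − 7860 = 59692 km.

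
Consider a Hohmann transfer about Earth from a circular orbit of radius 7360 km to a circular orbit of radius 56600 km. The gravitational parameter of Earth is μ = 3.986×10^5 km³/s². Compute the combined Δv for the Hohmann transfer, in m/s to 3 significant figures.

Transfer-ellipse semi-major axis a_t = (r₁ + r₂)/2 = (7360 + 56600)/2 = 31980 km.
At r₁ the circular-orbit speed is v₁ = √(μ/r₁) = 7.359 km/s.
Transfer-orbit speed at r₁ (v² = μ(2/r − 1/a)): v_p = √[μ(2/r₁ − 1/a_t)] = 9.790 km/s.
First burn Δv₁ = |v_p − v₁| = 2.431 km/s.
Circular speed at r₂: v₂ = √(μ/r₂) = 2.654 km/s.
Transfer-orbit speed at r₂: v_a = √[μ(2/r₂ − 1/a_t)] = 1.273 km/s.
Second burn Δv₂ = |v₂ − v_a| = 1.381 km/s.
Δv = Δv₁ + Δv₂ = 2.431 + 1.381 = 3.812 km/s.

Δv = 3810 m/s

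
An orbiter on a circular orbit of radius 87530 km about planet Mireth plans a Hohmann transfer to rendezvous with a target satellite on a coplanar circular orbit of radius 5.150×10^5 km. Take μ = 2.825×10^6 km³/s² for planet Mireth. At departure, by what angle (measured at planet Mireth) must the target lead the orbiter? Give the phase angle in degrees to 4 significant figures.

Semi-major axis of the transfer orbit: a_t = (87530 + 5.150×10^5)/2 = 3.01265×10^5 km.
The half-period of the transfer ellipse is t = π√(a_t³/μ) = 3.090748×10^5 s.
The target's mean motion on its circular orbit is ω₂ = √(μ/r₂³) = 4.547769×10^-6 rad/s.
Angle swept by the target during transfer: ω₂·t = 1.405601 rad = 80.54°.
Arrival is 180° from departure on the ellipse, so φ = 180° − 80.54° = 99.46°.

φ = 99.46°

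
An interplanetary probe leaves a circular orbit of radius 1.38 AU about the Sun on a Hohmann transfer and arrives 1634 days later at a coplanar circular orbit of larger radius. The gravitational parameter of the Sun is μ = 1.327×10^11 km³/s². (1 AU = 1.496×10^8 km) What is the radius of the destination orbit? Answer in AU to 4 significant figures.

In km: r₁ = 1.38 × 1.496×10^8 = 2.06448×10^8 km.
Transfer time t = 1634 days = 1.411776×10^8 s, and t = π√(a_t³/μ).
So a_t = (μ t²/π²)^(1/3) = (1.327×10^11 × (1.411776×10^8)² / π²)^(1/3) = 6.4471×10^8 km.
Since a_t = (r₁ + r₂)/2, r₂ = 2a_t − r₁ = 2×6.4471×10^8 − 2.06448×10^8 = 1.082972×10^9 km.
In AU: r₂ = 1.082972×10^9 / 1.496×10^8 = 7.239 AU.

r₂ = 7.239 AU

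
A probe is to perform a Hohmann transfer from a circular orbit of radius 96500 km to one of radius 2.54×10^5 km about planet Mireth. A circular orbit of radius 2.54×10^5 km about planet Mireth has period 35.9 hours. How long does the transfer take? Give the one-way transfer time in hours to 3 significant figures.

From Kepler's third law T² = 4π²r³/μ at r = 2.54×10^5 km, T = 35.9 hours = 35.9 × 3600 s = 1.2924×10^5 s: μ = 4π²r³/T² = 3.87317×10^7 km³/s².
The Hohmann ellipse has a_t = (r₁ + r₂)/2 = 1.7525×10^5 km.
Transfer time t = π√(a_t³/μ) = π√((1.7525×10^5)³ / 3.87317×10^7) = 37030 s.
Converting: 37030 s ÷ 3600 s/hour = 10.3 hours.

t = 10.3 hours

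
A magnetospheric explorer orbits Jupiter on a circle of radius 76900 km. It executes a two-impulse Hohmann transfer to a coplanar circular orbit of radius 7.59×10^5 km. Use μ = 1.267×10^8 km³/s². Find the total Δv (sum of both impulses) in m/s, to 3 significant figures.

Transfer-ellipse semi-major axis a_t = (r₁ + r₂)/2 = (76900 + 7.590×10^5)/2 = 4.1795×10^5 km.
At r₁ the circular-orbit speed is v₁ = √(μ/r₁) = 40.59 km/s.
Transfer-orbit speed at r₁ (vis-viva equation): v_p = √[μ(2/r₁ − 1/a_t)] = 54.70 km/s.
First burn Δv₁ = |v_p − v₁| = 14.11 km/s.
Circular speed at r₂: v₂ = √(μ/r₂) = 12.92 km/s.
Transfer-orbit speed at r₂: v_a = √[μ(2/r₂ − 1/a_t)] = 5.542 km/s.
Second burn Δv₂ = |v₂ − v_a| = 7.378 km/s.
Total Δv = Δv₁ + Δv₂ = 21.49 km/s.

Δv = 21500 m/s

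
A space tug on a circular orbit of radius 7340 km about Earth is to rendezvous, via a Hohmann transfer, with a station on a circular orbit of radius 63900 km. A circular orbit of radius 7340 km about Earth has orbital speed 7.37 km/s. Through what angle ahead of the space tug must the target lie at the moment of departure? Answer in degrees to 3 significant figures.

φ = 105°

From the circular-orbit relation v² = μ/r at r = 7340 km: μ = v²r = (7.37)² × 7340 = 3.98686×10^5 km³/s².
Semi-major axis of the transfer orbit: a_t = (7340 + 63900)/2 = 35620 km.
The half-period of the transfer ellipse is t = π√(a_t³/μ) = 33448 s.
Target angular speed ω₂ = √(μ/r₂³) = 3.9090×10^-5 rad/s.
Angle swept by the target during transfer: ω₂·t = 1.3075 rad = 74.91°.
Arrival is 180° from departure on the ellipse, so φ = 180° − 74.91° = 105°.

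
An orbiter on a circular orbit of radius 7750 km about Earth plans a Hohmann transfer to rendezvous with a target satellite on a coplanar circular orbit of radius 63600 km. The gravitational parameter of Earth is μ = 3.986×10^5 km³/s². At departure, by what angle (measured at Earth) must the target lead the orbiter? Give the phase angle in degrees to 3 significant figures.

The Hohmann ellipse has a_t = (r₁ + r₂)/2 = 35675 km.
Transfer time t = π√(a_t³/μ) = 33530 s.
Target angular speed ω₂ = √(μ/r₂³) = 3.9363×10^-5 rad/s.
Angle swept by the target during transfer: ω₂·t = 1.3198 rad = 75.62°.
Arrival is 180° from departure on the ellipse, so φ = 180° − 75.62° = 104°.

φ = 104°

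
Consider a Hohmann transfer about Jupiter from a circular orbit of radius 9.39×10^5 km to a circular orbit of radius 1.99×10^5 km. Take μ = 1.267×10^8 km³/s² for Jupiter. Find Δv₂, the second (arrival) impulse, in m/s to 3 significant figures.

Semi-major axis of the transfer orbit: a_t = (9.390×10^5 + 1.990×10^5)/2 = 5.690×10^5 km.
On the circular orbit at r = 1.990×10^5 km, v_c = √(μ/r) = 25.2326 km/s.
Transfer-orbit speed at the same r (vis-viva, a = a_t): v_t = √[μ(2/r − 1/a_t)] = 32.4144 km/s.
Δv₂ = |v_t − v_c| = |32.4144 − 25.2326| = 7.182 km/s.

Δv₂ = 7180 m/s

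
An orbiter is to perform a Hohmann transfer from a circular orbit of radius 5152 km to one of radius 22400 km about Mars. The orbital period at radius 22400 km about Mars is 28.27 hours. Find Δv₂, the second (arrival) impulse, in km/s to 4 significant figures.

Δv₂ = 0.5372 km/s

From Kepler's third law T² = 4π²r³/μ at r = 22400 km, T = 28.27 hours = 28.27 × 3600 s = 1.01772×10^5 s: μ = 4π²r³/T² = 42839.8 km³/s².
The Hohmann ellipse has a_t = (r₁ + r₂)/2 = 13776 km.
On the circular orbit at r = 22400 km, v_c = √(μ/r) = 1.3829 km/s.
Transfer-orbit speed at the same r (vis-viva, a = a_t): v_t = √[μ(2/r − 1/a_t)] = 0.84572 km/s.
Δv₂ = |v_t − v_c| = |0.84572 − 1.3829| = 0.5372 km/s.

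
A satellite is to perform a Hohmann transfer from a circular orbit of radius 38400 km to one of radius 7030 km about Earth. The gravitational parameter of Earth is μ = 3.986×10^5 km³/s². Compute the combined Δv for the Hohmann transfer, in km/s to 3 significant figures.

Δv = 3.69 km/s

Semi-major axis of the transfer orbit: a_t = (38400 + 7030)/2 = 22715 km.
Circular speed at r₁: v₁ = √(μ/r₁) = √(3.986×10^5/38400) = 3.22183 km/s.
On the transfer ellipse at r₁, vis-viva equation gives v_a = √[μ(2/r₁ − 1/a_t)] = 1.79236 km/s.
First burn Δv₁ = |v_a − v₁| = 1.4295 km/s.
Circular speed at r₂: v₂ = √(μ/r₂) = 7.5299 km/s.
Transfer-orbit speed at r₂: v_p = √[μ(2/r₂ − 1/a_t)] = 9.7904 km/s.
Second burn Δv₂ = |v₂ − v_p| = 2.2605 km/s.
Δv = Δv₁ + Δv₂ = 1.4295 + 2.2605 = 3.690 km/s.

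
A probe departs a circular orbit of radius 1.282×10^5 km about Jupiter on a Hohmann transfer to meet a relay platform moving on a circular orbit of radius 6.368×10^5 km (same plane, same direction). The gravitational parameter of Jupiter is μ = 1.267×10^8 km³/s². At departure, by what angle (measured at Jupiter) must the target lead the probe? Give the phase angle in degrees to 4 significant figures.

Semi-major axis of the transfer orbit: a_t = (1.282×10^5 + 6.368×10^5)/2 = 3.825×10^5 km.
The half-period of the transfer ellipse is t = π√(a_t³/μ) = 66025.0 s.
Target angular speed ω₂ = √(μ/r₂³) = 2.21505×10^-5 rad/s.
Angle swept by the target during transfer: ω₂·t = 1.46249 rad = 83.79°.
Arrival is 180° from departure on the ellipse, so φ = 180° − 83.79° = 96.21°.

φ = 96.21°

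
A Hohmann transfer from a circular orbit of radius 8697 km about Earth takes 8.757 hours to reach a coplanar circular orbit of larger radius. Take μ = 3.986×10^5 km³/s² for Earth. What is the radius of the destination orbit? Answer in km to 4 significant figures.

Transfer time t = 8.757 hours = 31525.2 s, and t = π√(a_t³/μ).
So a_t = (μ t²/π²)^(1/3) = (3.986×10^5 × (31525.2)² / π²)^(1/3) = 34239 km.
Since a_t = (r₁ + r₂)/2, r₂ = 2a_t − r₁ = 2×34239 − 8697 = 59781 km.

r₂ = 59780 km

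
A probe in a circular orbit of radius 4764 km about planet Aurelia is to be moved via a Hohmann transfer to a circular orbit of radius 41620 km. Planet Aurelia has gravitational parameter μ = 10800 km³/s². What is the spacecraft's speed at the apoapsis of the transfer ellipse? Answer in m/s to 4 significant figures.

v = 230.9 m/s

Transfer-ellipse semi-major axis a_t = (r₁ + r₂)/2 = (4764 + 41620)/2 = 23192 km.
At apoapsis, r = 41620 km.
From the vis-viva equation, v = √[μ(2/r − 1/a_t)] = 0.2309 km/s.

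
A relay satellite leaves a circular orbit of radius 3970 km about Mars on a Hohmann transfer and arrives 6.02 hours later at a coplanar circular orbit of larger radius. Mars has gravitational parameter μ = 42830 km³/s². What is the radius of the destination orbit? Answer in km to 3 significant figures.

r₂ = 21400 km

Transfer time t = 6.02 hours = 21672 s, and t = π√(a_t³/μ).
So a_t = (μ t²/π²)^(1/3) = (42830 × (21672)² / π²)^(1/3) = 12679 km.
Since a_t = (r₁ + r₂)/2, r₂ = 2a_t − r₁ = 2×12679 − 3970 = 21388 km.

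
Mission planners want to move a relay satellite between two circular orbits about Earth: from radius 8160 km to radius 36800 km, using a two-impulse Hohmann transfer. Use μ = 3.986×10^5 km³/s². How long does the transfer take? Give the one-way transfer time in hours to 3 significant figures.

Semi-major axis of the transfer orbit: a_t = (8160 + 36800)/2 = 22480 km.
By Kepler's third law the transfer-orbit period is T = 2π√(a_t³/μ), so t = T/2 = 16770 s.
Converting: 16770 s ÷ 3600 s/hour = 4.66 hours.

t = 4.66 hours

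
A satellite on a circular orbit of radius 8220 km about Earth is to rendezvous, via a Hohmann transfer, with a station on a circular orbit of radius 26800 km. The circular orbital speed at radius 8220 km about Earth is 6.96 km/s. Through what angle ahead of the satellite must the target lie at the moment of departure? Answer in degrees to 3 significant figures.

φ = 84.9°

From the circular-orbit relation v² = μ/r at r = 8220 km: μ = v²r = (6.96)² × 8220 = 3.98190×10^5 km³/s².
Transfer-ellipse semi-major axis a_t = (r₁ + r₂)/2 = (8220 + 26800)/2 = 17510 km.
Transfer time t = π√(a_t³/μ) = 11535 s.
Target angular speed ω₂ = √(μ/r₂³) = 1.4383×10^-4 rad/s.
Angle swept by the target during transfer: ω₂·t = 1.6591 rad = 95.06°.
The satellite traverses 180° on the transfer ellipse, so the target must lead by 180° − 95.06° = 84.9°.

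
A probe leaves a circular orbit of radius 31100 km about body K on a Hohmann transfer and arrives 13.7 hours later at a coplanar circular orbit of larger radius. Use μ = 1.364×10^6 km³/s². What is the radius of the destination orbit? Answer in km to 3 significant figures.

Transfer time t = 13.7 hours = 49320 s, and t = π√(a_t³/μ).
So a_t = (μ t²/π²)^(1/3) = (1.364×10^6 × (49320)² / π²)^(1/3) = 69532 km.
Since a_t = (r₁ + r₂)/2, r₂ = 2a_t − r₁ = 2×69532 − 31100 = 1.07964×10^5 km.

r₂ = 1.08×10^5 km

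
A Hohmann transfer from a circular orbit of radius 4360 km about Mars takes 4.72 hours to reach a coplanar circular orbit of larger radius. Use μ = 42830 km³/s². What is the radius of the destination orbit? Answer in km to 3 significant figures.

Transfer time t = 4.72 hours = 16992 s, and t = π√(a_t³/μ).
So a_t = (μ t²/π²)^(1/3) = (42830 × (16992)² / π²)^(1/3) = 10781 km.
Since a_t = (r₁ + r₂)/2, r₂ = 2a_t − r₁ = 2×10781 − 4360 = 17202 km.

r₂ = 17200 km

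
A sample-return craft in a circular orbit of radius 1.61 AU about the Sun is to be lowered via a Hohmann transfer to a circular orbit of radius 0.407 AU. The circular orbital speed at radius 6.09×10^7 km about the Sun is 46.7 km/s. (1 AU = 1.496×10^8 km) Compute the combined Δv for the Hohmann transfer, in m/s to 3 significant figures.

From the circular-orbit relation v² = μ/r at r = 6.09×10^7 km: μ = v²r = (46.7)² × 6.09×10^7 = 1.32816×10^11 km³/s².
In km: r₁ = 1.61 × 1.496×10^8 = 2.40856×10^8 km; r₂ = 0.407 × 1.496×10^8 = 6.08872×10^7 km.
The Hohmann ellipse has a_t = (r₁ + r₂)/2 = 1.508716×10^8 km.
Circular speed at r₁: v₁ = √(μ/r₁) = √(1.32816×10^11/2.40856×10^8) = 23.4826 km/s.
Transfer-orbit speed at r₁ (vis-viva): v_a = √[μ(2/r₁ − 1/a_t)] = 14.9178 km/s.
First burn Δv₁ = |v_a − v₁| = 8.5648 km/s.
At r₂, v₂ = √(μ/r₂) = 46.705 km/s.
Transfer-orbit speed at r₂: v_p = √[μ(2/r₂ − 1/a_t)] = 59.012 km/s.
Second burn Δv₂ = |v₂ − v_p| = 12.307 km/s.
Δv = Δv₁ + Δv₂ = 8.5648 + 12.307 = 20.87 km/s.

Δv = 20900 m/s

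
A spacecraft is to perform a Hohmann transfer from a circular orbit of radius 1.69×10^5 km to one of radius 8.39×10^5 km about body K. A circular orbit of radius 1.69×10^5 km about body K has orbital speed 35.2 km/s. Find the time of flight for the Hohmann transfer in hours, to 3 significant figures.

From the circular-orbit relation v² = μ/r at r = 1.69×10^5 km: μ = v²r = (35.2)² × 1.69×10^5 = 2.09398×10^8 km³/s².
Transfer-ellipse semi-major axis a_t = (r₁ + r₂)/2 = (1.690×10^5 + 8.390×10^5)/2 = 5.040×10^5 km.
By Kepler's third law the transfer-orbit period is T = 2π√(a_t³/μ), so t = T/2 = 77680 s.
Converting: 77680 s ÷ 3600 s/hour = 21.6 hours.

t = 21.6 hours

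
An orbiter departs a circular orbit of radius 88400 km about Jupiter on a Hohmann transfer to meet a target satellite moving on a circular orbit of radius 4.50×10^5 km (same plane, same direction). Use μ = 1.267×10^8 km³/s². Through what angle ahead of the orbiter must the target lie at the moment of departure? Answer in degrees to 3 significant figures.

φ = 96.7°

Transfer-ellipse semi-major axis a_t = (r₁ + r₂)/2 = (88400 + 4.500×10^5)/2 = 2.692×10^5 km.
The half-period of the transfer ellipse is t = π√(a_t³/μ) = 38982.90 s.
Target angular speed ω₂ = √(μ/r₂³) = 3.728804×10^-5 rad/s.
Angle swept by the target during transfer: ω₂·t = 1.453596 rad = 83.28°.
The orbiter traverses 180° on the transfer ellipse, so the target must lead by 180° − 83.28° = 96.7°.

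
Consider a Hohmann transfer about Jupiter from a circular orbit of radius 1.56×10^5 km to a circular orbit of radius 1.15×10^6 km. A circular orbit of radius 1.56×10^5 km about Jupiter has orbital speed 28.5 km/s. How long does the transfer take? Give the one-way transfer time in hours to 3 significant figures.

From the circular-orbit relation v² = μ/r at r = 1.56×10^5 km: μ = v²r = (28.5)² × 1.56×10^5 = 1.26711×10^8 km³/s².
Semi-major axis of the transfer orbit: a_t = (1.560×10^5 + 1.150×10^6)/2 = 6.530×10^5 km.
Transfer time t = π√(a_t³/μ) = π√((6.530×10^5)³ / 1.26711×10^8) = 1.473×10^5 s.
Converting: 1.473×10^5 s ÷ 3600 s/hour = 40.9 hours.

t = 40.9 hours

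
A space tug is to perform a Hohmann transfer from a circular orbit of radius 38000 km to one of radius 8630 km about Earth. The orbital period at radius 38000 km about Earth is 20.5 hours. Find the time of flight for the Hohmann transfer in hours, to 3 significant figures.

t = 4.93 hours

From Kepler's third law T² = 4π²r³/μ at r = 38000 km, T = 20.5 hours = 20.5 × 3600 s = 73800 s: μ = 4π²r³/T² = 3.97739×10^5 km³/s².
Semi-major axis of the transfer orbit: a_t = (38000 + 8630)/2 = 23315 km.
By Kepler's third law the transfer-orbit period is T = 2π√(a_t³/μ), so t = T/2 = 17734 s.
Converting: 17734 s ÷ 3600 s/hour = 4.93 hours.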